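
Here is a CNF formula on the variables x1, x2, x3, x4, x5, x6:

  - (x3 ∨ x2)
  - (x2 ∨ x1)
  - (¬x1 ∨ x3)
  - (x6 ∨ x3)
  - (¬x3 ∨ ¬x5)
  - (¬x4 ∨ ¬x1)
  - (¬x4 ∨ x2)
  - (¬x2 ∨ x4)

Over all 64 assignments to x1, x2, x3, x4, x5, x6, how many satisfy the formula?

Satisfying assignments:
  x1=F x2=T x3=F x4=T x5=F x6=T
  x1=F x2=T x3=F x4=T x5=T x6=T
  x1=F x2=T x3=T x4=T x5=F x6=F
  x1=F x2=T x3=T x4=T x5=F x6=T
  x1=T x2=F x3=T x4=F x5=F x6=F
  x1=T x2=F x3=T x4=F x5=F x6=T
That's 6 in total.

6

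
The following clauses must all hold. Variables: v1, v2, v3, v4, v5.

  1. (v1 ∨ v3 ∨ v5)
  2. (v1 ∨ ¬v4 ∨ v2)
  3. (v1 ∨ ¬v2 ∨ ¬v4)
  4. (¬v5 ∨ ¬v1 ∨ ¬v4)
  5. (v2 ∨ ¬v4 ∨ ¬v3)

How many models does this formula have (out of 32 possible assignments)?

17

Case analysis on v1 and v4:
  v1=1, v4=1: remaining (v2,v3,v5) ∈ {(0,0,0); (1,0,0); (1,1,0)} — 3.
  v1=1, v4=0: v2, v3, v5 free → 2^3 = 8.
  v1=0, v4=1: a clause becomes empty — 0.
  v1=0, v4=0: v2 free; 3 ways for (v3,v5) × 2^1 = 6.
Total: 3 + 8 + 0 + 6 = 17.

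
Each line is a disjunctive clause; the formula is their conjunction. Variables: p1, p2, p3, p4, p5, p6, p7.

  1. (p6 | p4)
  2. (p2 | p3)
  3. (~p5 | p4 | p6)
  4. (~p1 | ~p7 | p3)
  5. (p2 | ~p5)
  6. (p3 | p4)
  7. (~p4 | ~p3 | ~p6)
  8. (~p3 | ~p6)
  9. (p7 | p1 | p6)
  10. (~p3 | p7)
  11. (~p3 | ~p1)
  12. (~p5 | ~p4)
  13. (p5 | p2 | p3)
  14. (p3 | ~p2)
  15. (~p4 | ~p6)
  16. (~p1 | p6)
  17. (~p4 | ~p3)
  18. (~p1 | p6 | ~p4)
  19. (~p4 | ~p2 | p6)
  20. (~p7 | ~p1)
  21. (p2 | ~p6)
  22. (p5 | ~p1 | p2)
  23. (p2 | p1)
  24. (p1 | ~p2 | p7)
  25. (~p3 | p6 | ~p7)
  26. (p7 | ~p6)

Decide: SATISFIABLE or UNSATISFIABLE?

UNSATISFIABLE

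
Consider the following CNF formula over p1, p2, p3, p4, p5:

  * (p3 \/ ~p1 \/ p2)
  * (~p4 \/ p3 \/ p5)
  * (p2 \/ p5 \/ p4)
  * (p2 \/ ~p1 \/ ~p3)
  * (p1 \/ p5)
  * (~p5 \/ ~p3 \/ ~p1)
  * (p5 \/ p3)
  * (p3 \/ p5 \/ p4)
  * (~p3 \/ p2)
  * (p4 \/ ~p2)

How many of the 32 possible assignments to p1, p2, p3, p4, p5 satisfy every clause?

6

The models are:
  p1=F p2=F p3=F p4=F p5=T
  p1=F p2=F p3=F p4=T p5=T
  p1=F p2=T p3=F p4=T p5=T
  p1=F p2=T p3=T p4=T p5=T
  p1=T p2=T p3=F p4=T p5=T
  p1=T p2=T p3=T p4=T p5=F
That's 6 in total.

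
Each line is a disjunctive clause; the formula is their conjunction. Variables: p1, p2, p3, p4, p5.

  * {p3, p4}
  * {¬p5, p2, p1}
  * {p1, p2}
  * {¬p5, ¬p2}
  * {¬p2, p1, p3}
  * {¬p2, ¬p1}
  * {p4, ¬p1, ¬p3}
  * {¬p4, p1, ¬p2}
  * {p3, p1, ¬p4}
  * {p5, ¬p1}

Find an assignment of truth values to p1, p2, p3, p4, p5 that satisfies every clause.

p1 = T, p2 = F, p3 = T, p4 = T, p5 = T

Branch on p1: take p1 = True.
  then p2 is forced to False.
  then p5 is forced to True.
Try p3 = True.
  then p4 is forced to True.
Every clause has at least one true literal under this assignment.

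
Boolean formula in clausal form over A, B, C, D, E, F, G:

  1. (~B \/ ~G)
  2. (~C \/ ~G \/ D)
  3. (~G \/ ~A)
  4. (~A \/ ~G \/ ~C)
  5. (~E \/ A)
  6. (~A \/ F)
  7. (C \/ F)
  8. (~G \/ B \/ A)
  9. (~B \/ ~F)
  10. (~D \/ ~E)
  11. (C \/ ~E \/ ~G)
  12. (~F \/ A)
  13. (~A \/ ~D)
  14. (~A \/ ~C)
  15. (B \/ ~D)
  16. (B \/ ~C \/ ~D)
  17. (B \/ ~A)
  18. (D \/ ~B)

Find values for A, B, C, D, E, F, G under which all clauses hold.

A=False, B=False, C=True, D=False, E=False, F=False, G=False

E occurs only negated in the remaining clauses — set E = False.
Pure literal: G appears only negated; assign G = False.
Branch on A: take A = False.
  then F is forced to False.
  then C is forced to True.
For the remaining variables, B = False, D = False works.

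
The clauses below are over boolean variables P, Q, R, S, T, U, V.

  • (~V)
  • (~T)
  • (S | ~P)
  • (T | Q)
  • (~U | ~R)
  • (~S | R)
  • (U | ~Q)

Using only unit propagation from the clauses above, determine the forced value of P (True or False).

(~V) is a unit clause: V = False.
Unit clause (~T) sets T = False.
(Q | T): since T = False, the clause reduces to (Q). Q = True.
(U | ~Q) with Q = True leaves only U, so U = True.
From (~U | ~R) and U = True: R = False.
From (R | ~S) and R = False: S = False.
(S | ~P): since S = False, the clause reduces to (~P). P = False.

False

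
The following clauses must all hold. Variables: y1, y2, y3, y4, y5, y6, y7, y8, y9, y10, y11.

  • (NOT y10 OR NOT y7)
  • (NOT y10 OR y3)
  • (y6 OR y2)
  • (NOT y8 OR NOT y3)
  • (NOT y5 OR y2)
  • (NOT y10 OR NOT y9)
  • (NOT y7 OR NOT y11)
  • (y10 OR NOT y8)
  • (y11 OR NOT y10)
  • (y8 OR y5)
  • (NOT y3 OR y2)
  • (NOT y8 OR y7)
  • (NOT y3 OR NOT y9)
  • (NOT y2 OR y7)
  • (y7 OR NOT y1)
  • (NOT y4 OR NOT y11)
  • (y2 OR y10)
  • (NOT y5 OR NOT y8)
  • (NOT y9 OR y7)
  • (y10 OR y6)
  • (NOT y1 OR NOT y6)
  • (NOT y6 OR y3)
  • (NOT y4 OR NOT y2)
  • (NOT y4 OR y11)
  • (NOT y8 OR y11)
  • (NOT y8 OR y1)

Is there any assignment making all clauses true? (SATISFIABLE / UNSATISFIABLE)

SATISFIABLE

Pure literal: y4 appears only negated; assign y4 = False.
y9 occurs only negated in the remaining clauses — set y9 = False.
Set y1 = False and propagate.
  then y8 is forced to False.
  then y5 is forced to True.
  then y2 is forced to True.
  then y7 is forced to True.
  then y10 is forced to False.
  then y11 is forced to False.
  then y6 is forced to True.
  then y3 is forced to True.
So y1 = 0, y2 = 1, y3 = 1, y4 = 0, y5 = 1, y6 = 1, y7 = 1, y8 = 0, y9 = 0, y10 = 0, y11 = 0 is a satisfying assignment.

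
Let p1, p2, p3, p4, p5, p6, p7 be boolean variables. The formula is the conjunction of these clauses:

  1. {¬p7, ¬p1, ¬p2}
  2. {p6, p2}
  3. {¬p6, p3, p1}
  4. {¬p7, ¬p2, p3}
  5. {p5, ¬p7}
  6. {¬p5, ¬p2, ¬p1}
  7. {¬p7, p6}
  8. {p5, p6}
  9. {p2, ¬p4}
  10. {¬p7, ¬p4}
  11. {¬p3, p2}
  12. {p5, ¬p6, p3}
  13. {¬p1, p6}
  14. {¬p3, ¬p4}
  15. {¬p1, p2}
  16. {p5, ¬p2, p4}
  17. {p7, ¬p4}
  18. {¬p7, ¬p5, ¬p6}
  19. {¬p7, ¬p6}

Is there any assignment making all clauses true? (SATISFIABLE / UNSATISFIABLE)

SATISFIABLE

Set p1 = False and propagate.
Branch on p2: take p2 = True.
For the remaining variables, p3 = True, p4 = False, p5 = True, p6 = False, p7 = False works.
Every clause has at least one true literal under this assignment.
So p1 = False, p2 = True, p3 = True, p4 = False, p5 = True, p6 = False, p7 = False is a satisfying assignment.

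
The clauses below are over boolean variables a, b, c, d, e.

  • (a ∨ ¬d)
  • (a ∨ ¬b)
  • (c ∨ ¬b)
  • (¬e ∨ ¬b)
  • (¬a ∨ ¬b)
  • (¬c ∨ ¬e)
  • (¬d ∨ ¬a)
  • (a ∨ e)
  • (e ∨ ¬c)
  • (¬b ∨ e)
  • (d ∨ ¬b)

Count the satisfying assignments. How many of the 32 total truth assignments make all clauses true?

Satisfying assignments:
  a=0 b=0 c=0 d=0 e=1
  a=1 b=0 c=0 d=0 e=0
  a=1 b=0 c=0 d=0 e=1
That's 3 in total.

3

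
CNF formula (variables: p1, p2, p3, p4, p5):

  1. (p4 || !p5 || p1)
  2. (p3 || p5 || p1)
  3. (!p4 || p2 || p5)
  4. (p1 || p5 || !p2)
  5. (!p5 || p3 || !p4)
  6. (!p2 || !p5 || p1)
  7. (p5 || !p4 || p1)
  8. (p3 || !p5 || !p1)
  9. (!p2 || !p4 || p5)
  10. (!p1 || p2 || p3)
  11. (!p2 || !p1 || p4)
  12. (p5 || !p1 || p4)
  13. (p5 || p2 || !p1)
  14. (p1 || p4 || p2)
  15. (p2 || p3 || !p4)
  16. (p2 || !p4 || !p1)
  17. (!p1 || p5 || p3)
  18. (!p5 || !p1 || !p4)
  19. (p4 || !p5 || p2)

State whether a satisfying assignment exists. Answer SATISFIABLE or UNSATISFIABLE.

SATISFIABLE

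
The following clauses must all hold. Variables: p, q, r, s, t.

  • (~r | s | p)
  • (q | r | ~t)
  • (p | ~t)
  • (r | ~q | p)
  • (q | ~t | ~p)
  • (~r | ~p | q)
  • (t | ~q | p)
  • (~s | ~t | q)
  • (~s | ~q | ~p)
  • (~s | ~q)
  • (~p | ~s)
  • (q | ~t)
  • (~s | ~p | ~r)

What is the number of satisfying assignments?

8

Split on p, then q.
  p=1, q=1: remaining (r,s,t) ∈ {(0,0,0); (0,0,1); (1,0,0); (1,0,1)} — 4.
  p=1, q=0: remaining (r,s,t) ∈ {(0,0,0)} — 1.
  p=0, q=1: a clause becomes empty — 0.
  p=0, q=0: remaining (r,s,t) ∈ {(0,0,0); (0,1,0); (1,1,0)} — 3.
Total: 4 + 1 + 0 + 3 = 8.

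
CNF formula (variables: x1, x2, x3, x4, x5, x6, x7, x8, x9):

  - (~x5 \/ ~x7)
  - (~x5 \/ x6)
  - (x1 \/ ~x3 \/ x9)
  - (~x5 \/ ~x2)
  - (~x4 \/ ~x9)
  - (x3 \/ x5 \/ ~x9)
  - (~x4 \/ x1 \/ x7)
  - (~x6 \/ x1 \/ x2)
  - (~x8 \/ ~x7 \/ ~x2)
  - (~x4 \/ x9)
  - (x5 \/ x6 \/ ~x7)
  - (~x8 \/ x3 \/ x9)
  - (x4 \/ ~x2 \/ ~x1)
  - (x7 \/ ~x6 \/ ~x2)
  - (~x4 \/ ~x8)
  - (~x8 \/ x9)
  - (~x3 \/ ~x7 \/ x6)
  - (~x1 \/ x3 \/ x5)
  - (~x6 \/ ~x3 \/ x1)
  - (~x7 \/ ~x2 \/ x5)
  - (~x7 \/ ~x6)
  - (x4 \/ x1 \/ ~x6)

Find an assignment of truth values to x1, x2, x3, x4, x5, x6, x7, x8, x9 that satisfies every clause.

x1=True, x2=False, x3=True, x4=False, x5=True, x6=True, x7=False, x8=False, x9=True

Check each clause:
  1. (~x5 \/ ~x7) — ~x7 is true.
  2. (x6 \/ ~x5) — x6 is true.
  3. (x9 \/ x1 \/ ~x3) — x1 is true.
  4. (~x2 \/ ~x5) — ~x2 is true.
  5. (~x4 \/ ~x9) — ~x4 is true.
  6. (x5 \/ x3 \/ ~x9) — x3 is true.
  7. (x7 \/ x1 \/ ~x4) — x1 is true.
  8. (~x6 \/ x2 \/ x1) — x1 is true.
  9. (~x7 \/ ~x2 \/ ~x8) — ~x8 is true.
  10. (~x4 \/ x9) — x9 is true.
  11. (~x7 \/ x5 \/ x6) — ~x7 is true.
  12. (x3 \/ ~x8 \/ x9) — ~x8 is true.
  13. (~x2 \/ ~x1 \/ x4) — ~x2 is true.
  14. (~x6 \/ ~x2 \/ x7) — ~x2 is true.
  15. (~x8 \/ ~x4) — ~x8 is true.
  16. (x9 \/ ~x8) — ~x8 is true.
  17. (x6 \/ ~x3 \/ ~x7) — ~x7 is true.
  18. (~x1 \/ x5 \/ x3) — x3 is true.
  19. (x1 \/ ~x3 \/ ~x6) — x1 is true.
  20. (~x2 \/ x5 \/ ~x7) — ~x7 is true.
  21. (~x6 \/ ~x7) — ~x7 is true.
  22. (x1 \/ ~x6 \/ x4) — x1 is true.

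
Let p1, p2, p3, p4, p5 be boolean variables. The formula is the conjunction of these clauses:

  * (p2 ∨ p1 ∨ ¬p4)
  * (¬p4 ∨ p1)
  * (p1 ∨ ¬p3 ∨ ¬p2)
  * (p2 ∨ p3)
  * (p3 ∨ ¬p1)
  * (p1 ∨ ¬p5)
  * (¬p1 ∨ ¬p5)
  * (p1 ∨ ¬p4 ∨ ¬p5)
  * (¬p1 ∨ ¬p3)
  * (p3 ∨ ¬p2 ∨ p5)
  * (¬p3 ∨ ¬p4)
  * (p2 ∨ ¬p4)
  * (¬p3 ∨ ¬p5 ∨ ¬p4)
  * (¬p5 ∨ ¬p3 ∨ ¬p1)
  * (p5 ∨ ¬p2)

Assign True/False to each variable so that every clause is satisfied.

Pure literal: p4 appears only negated; assign p4 = False.
Set p1 = False and propagate.
  then p5 is forced to False.
  then p2 is forced to False.
  then p3 is forced to True.

p1 = F, p2 = F, p3 = T, p4 = F, p5 = F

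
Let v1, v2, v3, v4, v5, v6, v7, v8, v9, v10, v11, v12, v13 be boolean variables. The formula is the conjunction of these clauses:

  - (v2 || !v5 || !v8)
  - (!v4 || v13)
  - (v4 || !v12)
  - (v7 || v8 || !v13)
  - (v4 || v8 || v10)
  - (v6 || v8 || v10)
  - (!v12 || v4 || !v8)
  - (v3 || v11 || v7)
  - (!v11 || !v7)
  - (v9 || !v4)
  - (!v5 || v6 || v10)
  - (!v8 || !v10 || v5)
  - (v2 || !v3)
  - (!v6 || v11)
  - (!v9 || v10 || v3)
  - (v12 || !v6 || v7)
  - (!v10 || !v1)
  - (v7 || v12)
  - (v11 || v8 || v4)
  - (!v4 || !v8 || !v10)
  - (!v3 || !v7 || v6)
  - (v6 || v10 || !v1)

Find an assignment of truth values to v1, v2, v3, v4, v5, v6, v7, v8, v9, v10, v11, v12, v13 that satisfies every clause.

v1=F, v2=T, v3=F, v4=T, v5=T, v6=F, v7=T, v8=F, v9=T, v10=T, v11=F, v12=F, v13=T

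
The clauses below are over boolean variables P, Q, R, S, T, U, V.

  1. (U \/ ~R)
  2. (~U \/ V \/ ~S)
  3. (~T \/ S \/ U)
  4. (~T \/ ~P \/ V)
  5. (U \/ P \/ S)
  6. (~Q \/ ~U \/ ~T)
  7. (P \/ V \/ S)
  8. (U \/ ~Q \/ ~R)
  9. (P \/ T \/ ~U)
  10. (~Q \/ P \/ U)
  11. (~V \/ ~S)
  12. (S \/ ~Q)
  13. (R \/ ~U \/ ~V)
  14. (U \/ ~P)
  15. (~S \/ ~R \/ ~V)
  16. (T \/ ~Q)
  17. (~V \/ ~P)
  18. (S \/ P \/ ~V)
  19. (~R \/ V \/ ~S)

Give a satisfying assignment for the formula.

P = F, Q = F, R = F, S = T, T = F, U = F, V = F

Pure literal: Q appears only negated; assign Q = False.
Try P = False.
Try R = False.
For the remaining variables, S = True, T = False, U = False, V = False works.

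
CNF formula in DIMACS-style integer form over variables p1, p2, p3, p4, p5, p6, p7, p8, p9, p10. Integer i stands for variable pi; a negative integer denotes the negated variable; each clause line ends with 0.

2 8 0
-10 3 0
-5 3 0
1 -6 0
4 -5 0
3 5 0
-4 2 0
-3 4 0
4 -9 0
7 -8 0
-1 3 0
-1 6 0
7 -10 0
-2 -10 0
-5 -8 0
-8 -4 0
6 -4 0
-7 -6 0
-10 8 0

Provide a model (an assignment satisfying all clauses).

p1=True, p2=True, p3=True, p4=True, p5=False, p6=True, p7=False, p8=False, p9=False, p10=False

Check each clause:
  1. (p2 ∨ p8) — p2 is true.
  2. (¬p10 ∨ p3) — p3 is true.
  3. (p3 ∨ ¬p5) — p3 is true.
  4. (p1 ∨ ¬p6) — p1 is true.
  5. (p4 ∨ ¬p5) — ¬p5 is true.
  6. (p5 ∨ p3) — p3 is true.
  7. (p2 ∨ ¬p4) — p2 is true.
  8. (p4 ∨ ¬p3) — p4 is true.
  9. (p4 ∨ ¬p9) — p4 is true.
  10. (p7 ∨ ¬p8) — ¬p8 is true.
  11. (¬p1 ∨ p3) — p3 is true.
  12. (¬p1 ∨ p6) — p6 is true.
  13. (p7 ∨ ¬p10) — ¬p10 is true.
  14. (¬p10 ∨ ¬p2) — ¬p10 is true.
  15. (¬p8 ∨ ¬p5) — ¬p8 is true.
  16. (¬p4 ∨ ¬p8) — ¬p8 is true.
  17. (¬p4 ∨ p6) — p6 is true.
  18. (¬p6 ∨ ¬p7) — ¬p7 is true.
  19. (p8 ∨ ¬p10) — ¬p10 is true.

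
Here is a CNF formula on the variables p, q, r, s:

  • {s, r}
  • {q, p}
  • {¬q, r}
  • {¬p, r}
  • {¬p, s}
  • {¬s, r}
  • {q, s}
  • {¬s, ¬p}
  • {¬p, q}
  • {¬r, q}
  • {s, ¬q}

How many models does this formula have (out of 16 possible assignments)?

Satisfying assignments:
  p=0 q=1 r=1 s=1
That's 1 in total.

1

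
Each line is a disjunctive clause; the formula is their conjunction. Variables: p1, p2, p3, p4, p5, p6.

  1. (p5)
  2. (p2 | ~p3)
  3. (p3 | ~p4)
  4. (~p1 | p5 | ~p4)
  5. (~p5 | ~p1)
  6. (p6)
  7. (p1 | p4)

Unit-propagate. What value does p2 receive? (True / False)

True

(p5) stands alone — p5 = True.
From (~p5 | ~p1) and p5 = True: p1 = False.
(p6) is a unit clause: p6 = True.
In (p4 | p1), p1 is now false; p4 must hold, so p4 = True.
(p3 | ~p4): since p4 = True, the clause reduces to (p3). p3 = True.
(p2 | ~p3) with p3 = True leaves only p2, so p2 = True.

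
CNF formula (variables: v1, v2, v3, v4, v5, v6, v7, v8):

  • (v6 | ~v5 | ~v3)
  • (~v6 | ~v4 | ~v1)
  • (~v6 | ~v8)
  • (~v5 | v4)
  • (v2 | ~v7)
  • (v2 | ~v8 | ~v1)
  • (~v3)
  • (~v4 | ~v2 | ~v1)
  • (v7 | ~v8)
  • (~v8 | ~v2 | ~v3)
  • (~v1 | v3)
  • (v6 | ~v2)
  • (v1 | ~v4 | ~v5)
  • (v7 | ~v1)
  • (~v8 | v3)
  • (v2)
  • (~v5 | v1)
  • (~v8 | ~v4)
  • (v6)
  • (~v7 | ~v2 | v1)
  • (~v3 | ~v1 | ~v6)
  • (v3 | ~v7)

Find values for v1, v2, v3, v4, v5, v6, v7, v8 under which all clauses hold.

v1=F, v2=T, v3=F, v4=F, v5=F, v6=T, v7=F, v8=F

(~v3) is a unit clause, so v3 = False.
Unit propagation: (~v1) forces v1 = False.
(~v8) is a unit clause, so v8 = False.
(v2) is a unit clause, so v2 = True.
Unit propagation: (v6) forces v6 = True.
Unit propagation: (~v5) forces v5 = False.
Unit propagation: (~v7) forces v7 = False.
v4 is now unconstrained; take v4 = False.
Every clause has at least one true literal under this assignment.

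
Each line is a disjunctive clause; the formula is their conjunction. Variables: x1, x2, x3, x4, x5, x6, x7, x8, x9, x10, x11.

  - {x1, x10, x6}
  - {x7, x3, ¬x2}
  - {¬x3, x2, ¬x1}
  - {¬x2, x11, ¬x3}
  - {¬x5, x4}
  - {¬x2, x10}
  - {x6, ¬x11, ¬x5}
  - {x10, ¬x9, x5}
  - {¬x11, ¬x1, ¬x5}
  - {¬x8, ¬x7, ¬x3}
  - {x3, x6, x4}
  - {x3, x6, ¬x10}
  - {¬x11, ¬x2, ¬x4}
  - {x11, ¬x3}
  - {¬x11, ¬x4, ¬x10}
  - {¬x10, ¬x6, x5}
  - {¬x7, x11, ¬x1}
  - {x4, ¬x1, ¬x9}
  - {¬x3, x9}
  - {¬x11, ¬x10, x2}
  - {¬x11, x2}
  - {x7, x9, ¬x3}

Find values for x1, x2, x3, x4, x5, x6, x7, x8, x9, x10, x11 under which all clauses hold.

Try x1 = False.
Branch on x2: take x2 = False.
  then x11 is forced to False.
  then x3 is forced to False.
The remaining clauses are satisfied by x4 = True, x5 = True, x6 = True, x7 = False, x8 = True, x9 = True, x10 = True.

x1 = F, x2 = F, x3 = F, x4 = T, x5 = T, x6 = T, x7 = F, x8 = T, x9 = T, x10 = T, x11 = F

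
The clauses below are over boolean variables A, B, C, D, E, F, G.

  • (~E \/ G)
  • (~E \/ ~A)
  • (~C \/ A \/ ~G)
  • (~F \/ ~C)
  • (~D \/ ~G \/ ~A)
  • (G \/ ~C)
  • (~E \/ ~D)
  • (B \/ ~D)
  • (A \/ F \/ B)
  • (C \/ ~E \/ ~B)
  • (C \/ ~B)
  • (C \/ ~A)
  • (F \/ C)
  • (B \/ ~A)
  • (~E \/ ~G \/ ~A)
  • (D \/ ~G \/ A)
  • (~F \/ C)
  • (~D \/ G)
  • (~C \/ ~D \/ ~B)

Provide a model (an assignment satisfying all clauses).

A=T  B=T  C=T  D=F  E=F  F=F  G=T

Check each clause:
  1. (~E \/ G) — ~E is true.
  2. (~E \/ ~A) — ~E is true.
  3. (~G \/ A \/ ~C) — A is true.
  4. (~C \/ ~F) — ~F is true.
  5. (~A \/ ~G \/ ~D) — ~D is true.
  6. (~C \/ G) — G is true.
  7. (~E \/ ~D) — ~E is true.
  8. (~D \/ B) — B is true.
  9. (B \/ F \/ A) — A is true.
  10. (~B \/ C \/ ~E) — C is true.
  11. (~B \/ C) — C is true.
  12. (C \/ ~A) — C is true.
  13. (F \/ C) — C is true.
  14. (~A \/ B) — B is true.
  15. (~A \/ ~G \/ ~E) — ~E is true.
  16. (A \/ D \/ ~G) — A is true.
  17. (C \/ ~F) — ~F is true.
  18. (G \/ ~D) — ~D is true.
  19. (~D \/ ~C \/ ~B) — ~D is true.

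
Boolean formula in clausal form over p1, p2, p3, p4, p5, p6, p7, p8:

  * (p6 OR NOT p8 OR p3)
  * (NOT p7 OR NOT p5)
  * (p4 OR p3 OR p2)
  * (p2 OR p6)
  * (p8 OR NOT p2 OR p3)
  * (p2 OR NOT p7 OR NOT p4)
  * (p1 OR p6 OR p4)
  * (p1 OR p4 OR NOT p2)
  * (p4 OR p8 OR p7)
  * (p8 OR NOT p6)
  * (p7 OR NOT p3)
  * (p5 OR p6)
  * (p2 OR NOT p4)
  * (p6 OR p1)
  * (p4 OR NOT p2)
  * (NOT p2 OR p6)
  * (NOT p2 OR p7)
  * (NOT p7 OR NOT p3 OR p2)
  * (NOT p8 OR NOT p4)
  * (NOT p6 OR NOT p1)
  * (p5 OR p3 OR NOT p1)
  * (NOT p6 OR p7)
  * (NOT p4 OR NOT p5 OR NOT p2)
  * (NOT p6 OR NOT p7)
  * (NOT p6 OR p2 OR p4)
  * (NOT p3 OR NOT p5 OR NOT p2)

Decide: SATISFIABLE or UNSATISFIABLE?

UNSATISFIABLE

p2 = True:
  propagation gives p4=True, p6=True, p8=True; an empty clause results — contradiction.
p2 = False:
  propagation gives p6=True, p8=True, p4=False; an empty clause results — contradiction.
Every branch closes, so no satisfying assignment exists.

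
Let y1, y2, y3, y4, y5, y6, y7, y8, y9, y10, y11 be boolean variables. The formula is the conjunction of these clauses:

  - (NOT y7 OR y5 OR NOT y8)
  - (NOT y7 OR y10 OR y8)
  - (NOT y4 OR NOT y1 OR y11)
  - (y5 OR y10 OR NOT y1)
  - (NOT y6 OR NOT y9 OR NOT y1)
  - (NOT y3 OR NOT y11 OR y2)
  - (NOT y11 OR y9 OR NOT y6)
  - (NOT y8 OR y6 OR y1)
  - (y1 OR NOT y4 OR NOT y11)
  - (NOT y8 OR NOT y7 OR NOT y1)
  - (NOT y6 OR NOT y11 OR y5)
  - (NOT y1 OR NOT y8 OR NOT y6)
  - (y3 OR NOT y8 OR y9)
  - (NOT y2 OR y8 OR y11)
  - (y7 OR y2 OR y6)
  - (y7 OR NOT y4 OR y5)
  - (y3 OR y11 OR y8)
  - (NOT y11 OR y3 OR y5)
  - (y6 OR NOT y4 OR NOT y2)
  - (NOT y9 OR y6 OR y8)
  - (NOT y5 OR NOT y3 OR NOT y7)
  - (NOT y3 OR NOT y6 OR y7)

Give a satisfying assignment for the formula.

y1 = F, y2 = T, y3 = F, y4 = T, y5 = T, y6 = T, y7 = T, y8 = T, y9 = T, y10 = F, y11 = F

Check each clause:
  1. (NOT y8 OR NOT y7 OR y5) — y5 is true.
  2. (y8 OR NOT y7 OR y10) — y8 is true.
  3. (NOT y4 OR y11 OR NOT y1) — NOT y1 is true.
  4. (y5 OR y10 OR NOT y1) — y5 is true.
  5. (NOT y6 OR NOT y1 OR NOT y9) — NOT y1 is true.
  6. (NOT y3 OR y2 OR NOT y11) — NOT y3 is true.
  7. (NOT y11 OR y9 OR NOT y6) — y9 is true.
  8. (y1 OR y6 OR NOT y8) — y6 is true.
  9. (NOT y11 OR y1 OR NOT y4) — NOT y11 is true.
  10. (NOT y1 OR NOT y8 OR NOT y7) — NOT y1 is true.
  11. (NOT y11 OR y5 OR NOT y6) — NOT y11 is true.
  12. (NOT y8 OR NOT y6 OR NOT y1) — NOT y1 is true.
  13. (y9 OR NOT y8 OR y3) — y9 is true.
  14. (y8 OR y11 OR NOT y2) — y8 is true.
  15. (y7 OR y2 OR y6) — y2 is true.
  16. (NOT y4 OR y5 OR y7) — y5 is true.
  17. (y8 OR y11 OR y3) — y8 is true.
  18. (y3 OR NOT y11 OR y5) — NOT y11 is true.
  19. (y6 OR NOT y4 OR NOT y2) — y6 is true.
  20. (y8 OR NOT y9 OR y6) — y8 is true.
  21. (NOT y3 OR NOT y7 OR NOT y5) — NOT y3 is true.
  22. (NOT y3 OR y7 OR NOT y6) — NOT y3 is true.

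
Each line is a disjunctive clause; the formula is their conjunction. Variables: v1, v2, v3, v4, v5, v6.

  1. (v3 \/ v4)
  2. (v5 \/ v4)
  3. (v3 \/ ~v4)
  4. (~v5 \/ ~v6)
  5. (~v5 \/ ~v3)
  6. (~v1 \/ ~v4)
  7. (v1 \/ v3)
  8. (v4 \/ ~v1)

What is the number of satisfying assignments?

Satisfying assignments:
  v1=0 v2=0 v3=1 v4=1 v5=0 v6=0
  v1=0 v2=0 v3=1 v4=1 v5=0 v6=1
  v1=0 v2=1 v3=1 v4=1 v5=0 v6=0
  v1=0 v2=1 v3=1 v4=1 v5=0 v6=1
Count: 4.

4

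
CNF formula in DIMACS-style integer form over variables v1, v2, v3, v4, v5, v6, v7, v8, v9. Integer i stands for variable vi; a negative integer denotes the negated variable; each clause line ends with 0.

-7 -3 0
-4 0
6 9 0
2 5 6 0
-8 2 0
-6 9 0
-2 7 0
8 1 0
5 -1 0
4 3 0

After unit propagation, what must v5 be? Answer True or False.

True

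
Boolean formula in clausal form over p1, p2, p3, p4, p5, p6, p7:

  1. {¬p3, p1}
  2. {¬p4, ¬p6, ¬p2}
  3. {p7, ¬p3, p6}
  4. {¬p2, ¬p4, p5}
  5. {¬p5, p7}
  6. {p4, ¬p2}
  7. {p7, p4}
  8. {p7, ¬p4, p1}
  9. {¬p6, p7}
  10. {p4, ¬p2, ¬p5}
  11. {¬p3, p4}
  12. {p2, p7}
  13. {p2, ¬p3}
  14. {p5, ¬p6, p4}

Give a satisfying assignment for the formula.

p1=0, p2=0, p3=0, p4=1, p5=0, p6=0, p7=1

Check each clause:
  1. {p1, ¬p3} — ¬p3 is true.
  2. {¬p6, ¬p4, ¬p2} — ¬p6 is true.
  3. {p7, p6, ¬p3} — ¬p3 is true.
  4. {p5, ¬p2, ¬p4} — ¬p2 is true.
  5. {¬p5, p7} — ¬p5 is true.
  6. {¬p2, p4} — p4 is true.
  7. {p4, p7} — p4 is true.
  8. {p7, p1, ¬p4} — p7 is true.
  9. {¬p6, p7} — ¬p6 is true.
  10. {p4, ¬p5, ¬p2} — ¬p5 is true.
  11. {p4, ¬p3} — p4 is true.
  12. {p7, p2} — p7 is true.
  13. {p2, ¬p3} — ¬p3 is true.
  14. {¬p6, p4, p5} — ¬p6 is true.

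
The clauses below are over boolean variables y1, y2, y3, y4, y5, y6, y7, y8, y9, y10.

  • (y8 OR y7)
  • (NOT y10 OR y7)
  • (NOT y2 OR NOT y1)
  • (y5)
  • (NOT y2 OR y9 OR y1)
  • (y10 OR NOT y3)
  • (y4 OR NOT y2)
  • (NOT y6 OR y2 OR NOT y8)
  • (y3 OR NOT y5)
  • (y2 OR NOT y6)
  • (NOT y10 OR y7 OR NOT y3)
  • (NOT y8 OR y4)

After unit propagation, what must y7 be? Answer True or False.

True

(y5) stands alone — y5 = True.
From (NOT y5 OR y3) and y5 = True: y3 = True.
(y10 OR NOT y3): since y3 = True, the clause reduces to (y10). y10 = True.
(y7 OR NOT y10): since y10 = True, the clause reduces to (y7). y7 = True.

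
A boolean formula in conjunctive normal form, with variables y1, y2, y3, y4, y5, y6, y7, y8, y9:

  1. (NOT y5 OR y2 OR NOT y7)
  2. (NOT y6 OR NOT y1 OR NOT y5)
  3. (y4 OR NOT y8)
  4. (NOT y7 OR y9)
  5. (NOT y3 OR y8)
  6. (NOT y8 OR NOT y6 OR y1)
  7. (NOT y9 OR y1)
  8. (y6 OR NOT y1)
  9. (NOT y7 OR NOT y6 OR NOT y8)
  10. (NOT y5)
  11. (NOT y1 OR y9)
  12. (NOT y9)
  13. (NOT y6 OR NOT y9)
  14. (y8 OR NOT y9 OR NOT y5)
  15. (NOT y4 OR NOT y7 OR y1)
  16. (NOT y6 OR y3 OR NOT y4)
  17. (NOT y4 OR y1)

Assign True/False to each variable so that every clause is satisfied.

The clause (NOT y5) is unit: y5 must be False.
(NOT y9) is a unit clause, so y9 = False.
Unit propagation: (NOT y7) forces y7 = False.
(NOT y1) is a unit clause, so y1 = False.
(NOT y4) is a unit clause, so y4 = False.
(NOT y8) is a unit clause, so y8 = False.
The clause (NOT y3) is unit: y3 must be False.
y2, y6 are now unconstrained; take y2 = False, y6 = True.

y1 = F, y2 = F, y3 = F, y4 = F, y5 = F, y6 = T, y7 = F, y8 = F, y9 = F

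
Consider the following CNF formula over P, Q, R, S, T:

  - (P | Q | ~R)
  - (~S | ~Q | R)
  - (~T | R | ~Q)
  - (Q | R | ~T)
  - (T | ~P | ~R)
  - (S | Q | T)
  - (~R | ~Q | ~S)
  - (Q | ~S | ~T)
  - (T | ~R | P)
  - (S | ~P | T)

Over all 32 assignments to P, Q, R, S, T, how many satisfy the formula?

6

Satisfying assignments:
  P=F Q=F R=F S=T T=F
  P=F Q=T R=F S=F T=F
  P=F Q=T R=T S=F T=T
  P=T Q=F R=F S=T T=F
  P=T Q=F R=T S=F T=T
  P=T Q=T R=T S=F T=T
Count: 6.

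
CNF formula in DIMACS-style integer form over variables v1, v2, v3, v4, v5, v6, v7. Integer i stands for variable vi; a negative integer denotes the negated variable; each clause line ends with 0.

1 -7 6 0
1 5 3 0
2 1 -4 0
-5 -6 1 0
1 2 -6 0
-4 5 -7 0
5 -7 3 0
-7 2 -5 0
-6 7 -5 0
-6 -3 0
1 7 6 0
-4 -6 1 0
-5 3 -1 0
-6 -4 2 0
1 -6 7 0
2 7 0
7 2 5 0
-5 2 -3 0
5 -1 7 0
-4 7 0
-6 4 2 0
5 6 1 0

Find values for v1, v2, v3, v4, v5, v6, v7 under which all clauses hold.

Pure literal: v2 appears only positively; assign v2 = True.
Try v1 = True.
Try v3 = True.
  then v6 is forced to False.
Try v4 = False.
The remaining clauses are satisfied by v5 = True, v7 = False.

v1=T, v2=T, v3=T, v4=F, v5=T, v6=F, v7=F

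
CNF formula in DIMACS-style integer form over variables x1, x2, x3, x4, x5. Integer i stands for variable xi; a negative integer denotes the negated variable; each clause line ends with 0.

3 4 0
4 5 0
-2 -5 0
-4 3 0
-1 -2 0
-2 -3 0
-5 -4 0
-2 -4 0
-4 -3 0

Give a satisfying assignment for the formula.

x1=1, x2=0, x3=1, x4=0, x5=1

Check each clause:
  1. (x4 || x3) — x3 is true.
  2. (x4 || x5) — x5 is true.
  3. (!x2 || !x5) — !x2 is true.
  4. (!x4 || x3) — x3 is true.
  5. (!x1 || !x2) — !x2 is true.
  6. (!x3 || !x2) — !x2 is true.
  7. (!x5 || !x4) — !x4 is true.
  8. (!x2 || !x4) — !x4 is true.
  9. (!x3 || !x4) — !x4 is true.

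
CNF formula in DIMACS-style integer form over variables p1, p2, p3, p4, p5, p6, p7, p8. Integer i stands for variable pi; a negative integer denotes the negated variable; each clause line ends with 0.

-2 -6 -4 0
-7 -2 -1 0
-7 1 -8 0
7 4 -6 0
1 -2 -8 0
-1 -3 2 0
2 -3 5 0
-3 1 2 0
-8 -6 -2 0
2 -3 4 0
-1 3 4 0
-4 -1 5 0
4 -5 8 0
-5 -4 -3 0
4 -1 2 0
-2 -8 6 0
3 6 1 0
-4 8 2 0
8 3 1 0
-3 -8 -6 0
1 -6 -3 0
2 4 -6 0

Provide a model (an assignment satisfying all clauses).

p1=F  p2=T  p3=T  p4=T  p5=F  p6=F  p7=F  p8=F

Set p1 = False and propagate.
For the remaining variables, p2 = True, p3 = True, p4 = True, p5 = False, p6 = False, p7 = False, p8 = False works.
Every clause has at least one true literal under this assignment.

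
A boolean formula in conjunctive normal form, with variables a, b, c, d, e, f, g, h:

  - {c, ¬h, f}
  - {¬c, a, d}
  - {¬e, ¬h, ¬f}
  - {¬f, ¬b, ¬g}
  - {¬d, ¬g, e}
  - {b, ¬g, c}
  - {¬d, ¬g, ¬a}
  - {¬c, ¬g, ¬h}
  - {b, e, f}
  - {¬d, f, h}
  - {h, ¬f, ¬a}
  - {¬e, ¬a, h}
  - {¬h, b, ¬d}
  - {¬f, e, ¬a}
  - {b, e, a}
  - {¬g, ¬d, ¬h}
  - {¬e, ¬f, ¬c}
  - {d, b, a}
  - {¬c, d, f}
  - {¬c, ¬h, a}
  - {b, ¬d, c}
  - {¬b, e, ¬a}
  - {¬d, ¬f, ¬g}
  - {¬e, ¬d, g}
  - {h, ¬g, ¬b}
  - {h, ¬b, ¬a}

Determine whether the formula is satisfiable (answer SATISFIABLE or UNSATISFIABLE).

SATISFIABLE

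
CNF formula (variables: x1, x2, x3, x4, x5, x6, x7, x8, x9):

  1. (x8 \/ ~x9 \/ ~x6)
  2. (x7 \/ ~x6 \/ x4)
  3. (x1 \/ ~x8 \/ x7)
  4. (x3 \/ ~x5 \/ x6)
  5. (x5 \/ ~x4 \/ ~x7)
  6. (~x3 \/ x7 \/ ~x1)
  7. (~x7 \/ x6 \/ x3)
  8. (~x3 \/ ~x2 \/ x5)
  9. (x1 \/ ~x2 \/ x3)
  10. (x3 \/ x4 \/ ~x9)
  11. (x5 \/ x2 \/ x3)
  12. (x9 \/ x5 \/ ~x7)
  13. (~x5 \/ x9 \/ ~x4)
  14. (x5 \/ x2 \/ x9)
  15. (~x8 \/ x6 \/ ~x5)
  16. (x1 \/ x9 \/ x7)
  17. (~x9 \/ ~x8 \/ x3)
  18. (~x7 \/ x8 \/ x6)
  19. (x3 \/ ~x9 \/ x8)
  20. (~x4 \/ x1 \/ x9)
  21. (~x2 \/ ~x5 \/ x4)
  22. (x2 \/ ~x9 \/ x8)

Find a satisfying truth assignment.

x1 = T, x2 = F, x3 = T, x4 = T, x5 = T, x6 = T, x7 = T, x8 = T, x9 = T

Branch on x1: take x1 = True.
Branch on x2: take x2 = False.
For the remaining variables, x3 = True, x4 = True, x5 = True, x6 = True, x7 = True, x8 = True, x9 = True works.
Every clause has at least one true literal under this assignment.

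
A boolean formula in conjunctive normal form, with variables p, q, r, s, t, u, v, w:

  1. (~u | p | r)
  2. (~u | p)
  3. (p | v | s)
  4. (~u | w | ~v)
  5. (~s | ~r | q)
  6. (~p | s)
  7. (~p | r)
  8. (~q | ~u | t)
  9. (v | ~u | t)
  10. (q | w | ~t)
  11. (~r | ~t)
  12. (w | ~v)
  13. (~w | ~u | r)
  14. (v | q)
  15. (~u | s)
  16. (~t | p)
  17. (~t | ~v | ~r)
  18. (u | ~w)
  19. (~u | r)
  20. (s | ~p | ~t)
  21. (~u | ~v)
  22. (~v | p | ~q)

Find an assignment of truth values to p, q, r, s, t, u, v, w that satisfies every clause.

Branch on p: take p = False.
  then u is forced to False.
  then t is forced to False.
  then w is forced to False.
  then v is forced to False.
  then s is forced to True.
  then q is forced to True.
r is now unconstrained; take r = True.
Every clause has at least one true literal under this assignment.

p=False, q=True, r=True, s=True, t=False, u=False, v=False, w=False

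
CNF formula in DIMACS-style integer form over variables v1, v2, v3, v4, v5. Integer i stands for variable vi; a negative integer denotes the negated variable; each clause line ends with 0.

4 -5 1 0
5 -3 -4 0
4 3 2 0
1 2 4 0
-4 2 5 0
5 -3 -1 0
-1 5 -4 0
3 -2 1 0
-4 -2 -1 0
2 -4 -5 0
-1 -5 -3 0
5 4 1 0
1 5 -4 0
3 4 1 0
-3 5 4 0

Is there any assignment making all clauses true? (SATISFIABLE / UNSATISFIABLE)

SATISFIABLE

Try v1 = False.
Try v2 = True.
  then v3 is forced to True.
Try v4 = True.
  then v5 is forced to True.
So v1 = F  v2 = T  v3 = T  v4 = T  v5 = T is a satisfying assignment.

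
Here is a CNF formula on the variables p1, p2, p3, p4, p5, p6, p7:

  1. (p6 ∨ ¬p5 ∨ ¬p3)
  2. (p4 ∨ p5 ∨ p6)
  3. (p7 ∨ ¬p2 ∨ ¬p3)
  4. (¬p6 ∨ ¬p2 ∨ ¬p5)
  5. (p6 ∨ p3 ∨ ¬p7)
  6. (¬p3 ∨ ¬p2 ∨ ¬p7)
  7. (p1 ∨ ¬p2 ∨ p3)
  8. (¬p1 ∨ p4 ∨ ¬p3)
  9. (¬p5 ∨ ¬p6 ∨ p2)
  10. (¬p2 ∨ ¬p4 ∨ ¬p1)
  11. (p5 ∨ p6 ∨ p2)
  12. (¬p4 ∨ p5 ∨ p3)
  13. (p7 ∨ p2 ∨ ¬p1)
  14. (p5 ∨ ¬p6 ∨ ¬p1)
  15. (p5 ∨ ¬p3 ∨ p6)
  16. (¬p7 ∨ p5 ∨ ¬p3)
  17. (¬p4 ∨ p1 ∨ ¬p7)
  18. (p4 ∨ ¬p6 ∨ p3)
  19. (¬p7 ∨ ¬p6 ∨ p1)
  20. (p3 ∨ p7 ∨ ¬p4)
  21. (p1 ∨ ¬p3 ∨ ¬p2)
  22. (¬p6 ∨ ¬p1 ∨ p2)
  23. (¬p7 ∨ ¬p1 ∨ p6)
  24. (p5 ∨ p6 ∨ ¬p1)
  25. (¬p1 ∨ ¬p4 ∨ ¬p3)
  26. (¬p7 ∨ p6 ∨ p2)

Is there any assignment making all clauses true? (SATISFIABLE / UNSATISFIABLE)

SATISFIABLE

Try p1 = False.
Try p2 = False.
Set p3 = True and propagate.
The remaining clauses are satisfied by p4 = True, p5 = False, p6 = True, p7 = False.
So p1 = False, p2 = False, p3 = True, p4 = True, p5 = False, p6 = True, p7 = False is a satisfying assignment.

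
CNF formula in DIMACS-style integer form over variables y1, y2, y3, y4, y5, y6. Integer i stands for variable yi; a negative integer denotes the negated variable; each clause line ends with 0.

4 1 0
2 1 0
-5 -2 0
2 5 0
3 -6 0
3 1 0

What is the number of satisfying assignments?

Case analysis on y1 and y2:
  y1=T, y2=T: y4 free; 3 ways for (y3,y5,y6) × 2^1 = 6.
  y1=T, y2=F: y4 free; 3 ways for (y3,y5,y6) × 2^1 = 6.
  y1=F, y2=T: remaining (y3,y4,y5,y6) ∈ {(T,T,F,F); (T,T,F,T)} — 2.
  y1=F, y2=F: a clause becomes empty — 0.
Total: 6 + 6 + 2 + 0 = 14.

14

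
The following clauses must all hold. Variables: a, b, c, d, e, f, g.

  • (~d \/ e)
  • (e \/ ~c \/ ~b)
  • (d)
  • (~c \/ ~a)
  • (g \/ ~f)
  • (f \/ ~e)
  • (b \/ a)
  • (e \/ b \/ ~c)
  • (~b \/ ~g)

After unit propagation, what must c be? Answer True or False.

(d) stands alone — d = True.
(~d \/ e) with d = True leaves only e, so e = True.
In (f \/ ~e), ~e is now false; f must hold, so f = True.
In (~f \/ g), ~f is now false; g must hold, so g = True.
In (~g \/ ~b), ~g is now false; ~b must hold, so b = False.
From (a \/ b) and b = False: a = True.
From (~a \/ ~c) and a = True: c = False.

False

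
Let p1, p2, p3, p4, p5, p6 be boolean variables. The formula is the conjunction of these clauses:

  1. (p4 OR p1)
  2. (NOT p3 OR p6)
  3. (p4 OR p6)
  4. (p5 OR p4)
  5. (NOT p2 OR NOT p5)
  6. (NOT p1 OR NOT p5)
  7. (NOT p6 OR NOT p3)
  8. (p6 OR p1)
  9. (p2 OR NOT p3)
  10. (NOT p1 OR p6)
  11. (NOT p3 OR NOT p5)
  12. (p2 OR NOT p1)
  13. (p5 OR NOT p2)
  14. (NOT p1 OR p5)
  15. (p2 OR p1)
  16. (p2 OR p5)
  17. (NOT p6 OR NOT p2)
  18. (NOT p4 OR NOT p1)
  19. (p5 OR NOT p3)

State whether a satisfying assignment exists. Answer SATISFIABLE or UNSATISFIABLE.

p1 = True:
  propagation gives p5=False; an empty clause results — contradiction.
p1 = False:
  propagation gives p4=True, p6=True, p3=False, p2=True; an empty clause results — contradiction.
Every branch closes, so no satisfying assignment exists.

UNSATISFIABLE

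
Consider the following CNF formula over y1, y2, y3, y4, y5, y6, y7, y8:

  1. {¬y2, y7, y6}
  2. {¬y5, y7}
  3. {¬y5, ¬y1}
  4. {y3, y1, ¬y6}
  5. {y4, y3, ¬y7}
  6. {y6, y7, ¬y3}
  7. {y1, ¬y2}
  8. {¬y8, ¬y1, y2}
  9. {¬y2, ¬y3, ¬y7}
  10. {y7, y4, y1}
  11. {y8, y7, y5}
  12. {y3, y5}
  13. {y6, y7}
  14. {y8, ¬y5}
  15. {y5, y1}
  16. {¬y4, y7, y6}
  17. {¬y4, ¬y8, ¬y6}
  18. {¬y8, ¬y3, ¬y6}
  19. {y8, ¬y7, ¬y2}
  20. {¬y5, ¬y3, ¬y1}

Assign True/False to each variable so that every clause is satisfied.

y1=True, y2=False, y3=True, y4=True, y5=False, y6=False, y7=True, y8=False

Check each clause:
  1. {y6, ¬y2, y7} — ¬y2 is true.
  2. {¬y5, y7} — ¬y5 is true.
  3. {¬y5, ¬y1} — ¬y5 is true.
  4. {y3, y1, ¬y6} — y1 is true.
  5. {y4, ¬y7, y3} — y3 is true.
  6. {y7, y6, ¬y3} — y7 is true.
  7. {y1, ¬y2} — y1 is true.
  8. {¬y8, ¬y1, y2} — ¬y8 is true.
  9. {¬y2, ¬y3, ¬y7} — ¬y2 is true.
  10. {y7, y4, y1} — y1 is true.
  11. {y7, y5, y8} — y7 is true.
  12. {y3, y5} — y3 is true.
  13. {y6, y7} — y7 is true.
  14. {¬y5, y8} — ¬y5 is true.
  15. {y1, y5} — y1 is true.
  16. {¬y4, y7, y6} — y7 is true.
  17. {¬y4, ¬y6, ¬y8} — ¬y8 is true.
  18. {¬y3, ¬y8, ¬y6} — ¬y8 is true.
  19. {y8, ¬y7, ¬y2} — ¬y2 is true.
  20. {¬y3, ¬y1, ¬y5} — ¬y5 is true.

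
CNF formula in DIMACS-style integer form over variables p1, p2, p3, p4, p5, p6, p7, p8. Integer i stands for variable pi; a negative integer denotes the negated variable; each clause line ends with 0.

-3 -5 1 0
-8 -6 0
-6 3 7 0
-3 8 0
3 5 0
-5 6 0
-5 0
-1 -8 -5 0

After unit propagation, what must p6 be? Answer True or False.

False

(¬p5) stands alone — p5 = False.
(p5 ∨ p3): since p5 = False, the clause reduces to (p3). p3 = True.
In (¬p3 ∨ p8), ¬p3 is now false; p8 must hold, so p8 = True.
(¬p6 ∨ ¬p8) with p8 = True leaves only ¬p6, so p6 = False.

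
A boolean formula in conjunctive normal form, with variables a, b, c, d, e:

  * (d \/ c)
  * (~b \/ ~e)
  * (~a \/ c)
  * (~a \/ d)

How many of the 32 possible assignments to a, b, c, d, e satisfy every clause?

12

Case analysis on a and c:
  a=T, c=T: remaining (b,d,e) ∈ {(F,T,F); (F,T,T); (T,T,F)} — 3.
  a=T, c=F: a clause becomes empty — 0.
  a=F, c=T: d free; 3 ways for (b,e) × 2^1 = 6.
  a=F, c=F: remaining (b,d,e) ∈ {(F,T,F); (F,T,T); (T,T,F)} — 3.
Total: 3 + 0 + 6 + 3 = 12.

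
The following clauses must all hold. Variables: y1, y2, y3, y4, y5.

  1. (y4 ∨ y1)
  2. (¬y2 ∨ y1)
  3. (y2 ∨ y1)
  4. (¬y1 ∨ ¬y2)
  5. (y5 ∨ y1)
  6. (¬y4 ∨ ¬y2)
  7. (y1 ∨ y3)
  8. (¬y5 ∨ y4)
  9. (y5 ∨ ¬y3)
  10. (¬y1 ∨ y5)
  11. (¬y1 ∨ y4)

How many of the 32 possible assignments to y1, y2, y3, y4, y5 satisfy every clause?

The models are:
  y1=1 y2=0 y3=0 y4=1 y5=1
  y1=1 y2=0 y3=1 y4=1 y5=1
That's 2 in total.

2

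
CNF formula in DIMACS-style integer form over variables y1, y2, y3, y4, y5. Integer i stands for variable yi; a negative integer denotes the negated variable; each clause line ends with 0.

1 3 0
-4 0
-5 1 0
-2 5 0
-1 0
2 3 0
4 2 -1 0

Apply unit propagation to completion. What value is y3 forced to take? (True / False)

True

(NOT y4) stands alone — y4 = False.
(NOT y1) is a unit clause: y1 = False.
(y1 OR y3) with y1 = False leaves only y3, so y3 = True.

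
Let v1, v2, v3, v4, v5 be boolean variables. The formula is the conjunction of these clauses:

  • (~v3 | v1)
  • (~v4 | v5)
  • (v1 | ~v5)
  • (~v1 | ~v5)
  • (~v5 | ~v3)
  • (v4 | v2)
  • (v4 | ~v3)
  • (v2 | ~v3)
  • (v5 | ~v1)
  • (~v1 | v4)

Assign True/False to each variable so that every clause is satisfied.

Pure literal: v2 appears only positively; assign v2 = True.
v3 occurs only negated in the remaining clauses — set v3 = False.
Set v1 = False and propagate.
  then v5 is forced to False.
  then v4 is forced to False.
Check each clause:
  1. (~v3 | v1) — ~v3 is true.
  2. (v5 | ~v4) — ~v4 is true.
  3. (v1 | ~v5) — ~v5 is true.
  4. (~v5 | ~v1) — ~v5 is true.
  5. (~v3 | ~v5) — ~v5 is true.
  6. (v2 | v4) — v2 is true.
  7. (~v3 | v4) — ~v3 is true.
  8. (v2 | ~v3) — v2 is true.
  9. (~v1 | v5) — ~v1 is true.
  10. (v4 | ~v1) — ~v1 is true.

v1=False  v2=True  v3=False  v4=False  v5=False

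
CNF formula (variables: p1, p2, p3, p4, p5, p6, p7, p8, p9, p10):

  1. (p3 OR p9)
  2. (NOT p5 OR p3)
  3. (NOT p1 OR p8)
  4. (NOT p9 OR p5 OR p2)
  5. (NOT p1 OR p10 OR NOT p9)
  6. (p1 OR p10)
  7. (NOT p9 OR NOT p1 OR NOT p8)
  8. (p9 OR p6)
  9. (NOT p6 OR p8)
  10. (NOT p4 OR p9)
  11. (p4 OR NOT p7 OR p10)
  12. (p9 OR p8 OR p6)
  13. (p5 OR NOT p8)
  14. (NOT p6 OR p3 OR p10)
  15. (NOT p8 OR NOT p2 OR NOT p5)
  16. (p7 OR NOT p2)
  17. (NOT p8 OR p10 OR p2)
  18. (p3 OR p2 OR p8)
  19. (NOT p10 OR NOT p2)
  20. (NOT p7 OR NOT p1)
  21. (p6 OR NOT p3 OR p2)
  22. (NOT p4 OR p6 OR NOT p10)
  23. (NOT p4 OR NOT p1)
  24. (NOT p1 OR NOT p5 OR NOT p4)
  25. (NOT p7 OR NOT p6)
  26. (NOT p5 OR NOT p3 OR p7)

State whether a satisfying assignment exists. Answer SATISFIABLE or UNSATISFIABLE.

p8 = True:
  propagation gives p5=True, p3=True, p2=False, p10=True; an empty clause results — contradiction.
p8 = False:
  propagation gives p1=False, p10=True, p6=False, p9=True; an empty clause results — contradiction.
Every branch closes, so no satisfying assignment exists.

UNSATISFIABLE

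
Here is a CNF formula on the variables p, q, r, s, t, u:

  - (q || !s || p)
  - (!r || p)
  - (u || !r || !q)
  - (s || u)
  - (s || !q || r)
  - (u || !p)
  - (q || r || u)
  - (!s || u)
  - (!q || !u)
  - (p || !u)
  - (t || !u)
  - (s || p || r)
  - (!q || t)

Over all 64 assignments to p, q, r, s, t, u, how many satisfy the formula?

4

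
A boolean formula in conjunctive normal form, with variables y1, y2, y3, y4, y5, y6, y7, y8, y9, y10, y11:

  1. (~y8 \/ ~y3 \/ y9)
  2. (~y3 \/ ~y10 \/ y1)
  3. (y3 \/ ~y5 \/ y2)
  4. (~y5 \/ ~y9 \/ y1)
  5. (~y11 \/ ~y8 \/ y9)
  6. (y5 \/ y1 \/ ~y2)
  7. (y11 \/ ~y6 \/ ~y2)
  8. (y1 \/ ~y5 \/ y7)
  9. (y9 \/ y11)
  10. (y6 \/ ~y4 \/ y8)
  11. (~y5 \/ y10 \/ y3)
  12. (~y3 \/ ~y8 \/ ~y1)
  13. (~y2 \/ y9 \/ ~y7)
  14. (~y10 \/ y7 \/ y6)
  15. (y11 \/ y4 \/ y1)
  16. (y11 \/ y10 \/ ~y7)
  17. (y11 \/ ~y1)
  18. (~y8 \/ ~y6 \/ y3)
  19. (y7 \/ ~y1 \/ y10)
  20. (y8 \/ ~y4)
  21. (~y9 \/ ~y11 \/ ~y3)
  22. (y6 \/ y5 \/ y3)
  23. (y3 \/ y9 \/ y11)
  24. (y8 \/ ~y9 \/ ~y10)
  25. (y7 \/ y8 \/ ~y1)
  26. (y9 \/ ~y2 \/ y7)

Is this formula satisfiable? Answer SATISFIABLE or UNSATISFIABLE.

Set y1 = True and propagate.
  then y11 is forced to True.
Set y2 = False and propagate.
Branch on y3: take y3 = True.
  then y8 is forced to False.
  then y4 is forced to False.
  then y9 is forced to False.
  then y7 is forced to True.
y5, y6, y10 are now unconstrained; take y5 = True, y6 = True, y10 = False.
Every clause has at least one true literal under this assignment.
So y1=T, y2=F, y3=T, y4=F, y5=T, y6=T, y7=T, y8=F, y9=F, y10=F, y11=T is a satisfying assignment.

SATISFIABLE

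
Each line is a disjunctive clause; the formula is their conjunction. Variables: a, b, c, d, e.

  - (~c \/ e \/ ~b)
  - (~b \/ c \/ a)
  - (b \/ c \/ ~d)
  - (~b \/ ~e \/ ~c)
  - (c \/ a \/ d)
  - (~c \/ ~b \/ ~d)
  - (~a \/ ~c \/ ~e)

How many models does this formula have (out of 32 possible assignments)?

12

Case analysis on c and b:
  c=1, b=1: a clause becomes empty — 0.
  c=1, b=0: d free; 3 ways for (a,e) × 2^1 = 6.
  c=0, b=1: remaining (a,d,e) ∈ {(1,0,0); (1,0,1); (1,1,0); (1,1,1)} — 4.
  c=0, b=0: remaining (a,d,e) ∈ {(1,0,0); (1,0,1)} — 2.
Total: 0 + 6 + 4 + 2 = 12.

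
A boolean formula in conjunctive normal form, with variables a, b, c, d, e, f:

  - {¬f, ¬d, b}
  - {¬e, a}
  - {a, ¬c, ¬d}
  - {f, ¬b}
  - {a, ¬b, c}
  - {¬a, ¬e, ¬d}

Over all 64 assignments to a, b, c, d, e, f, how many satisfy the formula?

Split on a, then b.
  a=T, b=T: c free; 3 ways for (d,e,f) × 2^1 = 6.
  a=T, b=F: c free; 5 ways for (d,e,f) × 2^1 = 10.
  a=F, b=T: remaining (c,d,e,f) ∈ {(T,F,F,T)} — 1.
  a=F, b=F: 5 of the 16 assignments to (c,d,e,f) work.
Total: 6 + 10 + 1 + 5 = 22.

22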